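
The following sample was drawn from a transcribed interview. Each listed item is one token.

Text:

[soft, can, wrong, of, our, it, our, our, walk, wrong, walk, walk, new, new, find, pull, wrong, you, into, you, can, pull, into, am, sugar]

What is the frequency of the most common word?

Frequencies: wrong:3, our:3, walk:3, can:2, new:2, pull:2, you:2, into:2, soft:1, of:1, it:1, find:1, am:1, sugar:1
Most common: 'wrong' with frequency 3.

3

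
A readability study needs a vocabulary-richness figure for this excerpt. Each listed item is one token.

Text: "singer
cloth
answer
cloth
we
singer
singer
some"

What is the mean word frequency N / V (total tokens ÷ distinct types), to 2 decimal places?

1.60

N = 8 tokens, V = 5 types.
Mean frequency = N / V = 8 / 5 = 1.60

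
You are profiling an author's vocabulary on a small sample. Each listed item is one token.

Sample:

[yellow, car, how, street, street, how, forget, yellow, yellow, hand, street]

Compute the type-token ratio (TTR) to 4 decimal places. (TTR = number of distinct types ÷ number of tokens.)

N = 11 tokens, V = 6 types.
TTR = V / N = 6 / 11 = 0.5455

0.5455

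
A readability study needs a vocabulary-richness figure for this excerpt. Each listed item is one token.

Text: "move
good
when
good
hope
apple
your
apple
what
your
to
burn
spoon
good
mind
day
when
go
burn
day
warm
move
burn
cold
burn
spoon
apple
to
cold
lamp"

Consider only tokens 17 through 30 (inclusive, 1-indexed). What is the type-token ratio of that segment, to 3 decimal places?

0.786

Segment tokens 17–30: when, go, burn, day, warm, move, burn, cold, burn, spoon, apple, to, cold, lamp
Segment N = 14, segment V = 11.
TTR = 11 / 14 = 0.786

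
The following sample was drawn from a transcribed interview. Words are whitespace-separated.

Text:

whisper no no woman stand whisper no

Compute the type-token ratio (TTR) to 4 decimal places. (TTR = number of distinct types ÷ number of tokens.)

0.5714

N = 7 tokens, V = 4 types.
TTR = V / N = 4 / 7 = 0.5714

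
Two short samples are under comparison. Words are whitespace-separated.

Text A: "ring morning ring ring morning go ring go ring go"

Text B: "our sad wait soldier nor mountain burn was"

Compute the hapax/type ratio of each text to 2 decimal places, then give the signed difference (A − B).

A: hapax=0, V=3, ratio=0.00
B: hapax=8, V=8, ratio=1.00
Difference = 0.00 − 1.00 = -1.00

-1.00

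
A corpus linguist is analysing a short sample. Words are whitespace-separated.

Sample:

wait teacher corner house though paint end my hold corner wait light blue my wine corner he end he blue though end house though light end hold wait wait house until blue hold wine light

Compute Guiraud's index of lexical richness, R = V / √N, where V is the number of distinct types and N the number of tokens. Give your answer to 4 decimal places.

N = 35, V = 14.
√N = 5.916080
R = 14 / 5.916080 = 2.3664

2.3664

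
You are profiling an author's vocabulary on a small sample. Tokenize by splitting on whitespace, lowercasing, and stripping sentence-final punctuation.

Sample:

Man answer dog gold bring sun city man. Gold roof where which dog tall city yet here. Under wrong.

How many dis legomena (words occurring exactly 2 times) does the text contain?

Frequencies: man:2, dog:2, gold:2, city:2, answer:1, bring:1, sun:1, roof:1, where:1, which:1, tall:1, yet:1, here:1, under:1, wrong:1
Words with frequency 2: city, dog, gold, man

4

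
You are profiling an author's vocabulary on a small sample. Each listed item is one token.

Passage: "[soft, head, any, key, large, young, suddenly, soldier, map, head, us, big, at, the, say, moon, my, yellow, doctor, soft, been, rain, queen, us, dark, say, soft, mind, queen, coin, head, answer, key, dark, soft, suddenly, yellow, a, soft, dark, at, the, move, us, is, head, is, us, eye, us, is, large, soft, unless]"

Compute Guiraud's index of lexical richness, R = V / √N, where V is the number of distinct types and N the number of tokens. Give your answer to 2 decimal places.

N = 54, V = 30.
√N = 7.348469
R = 30 / 7.348469 = 4.08

4.08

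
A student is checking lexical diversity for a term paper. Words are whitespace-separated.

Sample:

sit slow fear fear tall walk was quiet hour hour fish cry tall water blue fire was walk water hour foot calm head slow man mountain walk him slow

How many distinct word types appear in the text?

19

Distinct types: {blue, calm, cry, fear, fire, fish, foot, head, him, hour, man, mountain, quiet, sit, slow, tall, walk, was, water}
V = 19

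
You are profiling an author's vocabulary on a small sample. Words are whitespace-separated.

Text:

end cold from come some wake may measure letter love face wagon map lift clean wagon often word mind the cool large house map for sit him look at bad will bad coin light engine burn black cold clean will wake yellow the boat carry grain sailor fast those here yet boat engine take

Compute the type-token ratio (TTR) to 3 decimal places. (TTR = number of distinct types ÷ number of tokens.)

0.815

N = 54 tokens, V = 44 types.
TTR = V / N = 44 / 54 = 0.815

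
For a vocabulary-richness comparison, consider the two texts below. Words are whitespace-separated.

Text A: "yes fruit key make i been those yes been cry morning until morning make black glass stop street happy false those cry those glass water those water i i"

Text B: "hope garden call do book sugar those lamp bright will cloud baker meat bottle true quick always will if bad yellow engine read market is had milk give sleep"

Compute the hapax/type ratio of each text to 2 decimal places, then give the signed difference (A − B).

-0.49

A: hapax=8, V=17, ratio=0.47
B: hapax=27, V=28, ratio=0.96
Difference = 0.47 − 0.96 = -0.49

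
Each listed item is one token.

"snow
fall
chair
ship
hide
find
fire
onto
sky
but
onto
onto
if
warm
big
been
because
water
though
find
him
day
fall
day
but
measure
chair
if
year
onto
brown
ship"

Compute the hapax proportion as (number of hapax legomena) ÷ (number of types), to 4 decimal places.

Frequencies: onto:4, fall:2, chair:2, ship:2, find:2, but:2, if:2, day:2, snow:1, hide:1, fire:1, sky:1, warm:1, big:1, been:1, because:1, water:1, though:1, him:1, measure:1, … (2 more, each freq 1)
Hapax count = 14; type count = 22.
Ratio = 14 / 22 = 0.6364

0.6364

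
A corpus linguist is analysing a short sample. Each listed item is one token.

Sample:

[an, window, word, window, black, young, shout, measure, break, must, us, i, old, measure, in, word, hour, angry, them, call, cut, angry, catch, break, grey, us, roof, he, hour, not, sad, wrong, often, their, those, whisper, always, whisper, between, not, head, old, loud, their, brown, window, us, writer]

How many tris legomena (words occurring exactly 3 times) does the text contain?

Frequencies: window:3, us:3, word:2, measure:2, break:2, old:2, hour:2, angry:2, not:2, their:2, whisper:2, an:1, black:1, young:1, shout:1, must:1, i:1, in:1, them:1, call:1, … (15 more, each freq 1)
Words with frequency 3: us, window

2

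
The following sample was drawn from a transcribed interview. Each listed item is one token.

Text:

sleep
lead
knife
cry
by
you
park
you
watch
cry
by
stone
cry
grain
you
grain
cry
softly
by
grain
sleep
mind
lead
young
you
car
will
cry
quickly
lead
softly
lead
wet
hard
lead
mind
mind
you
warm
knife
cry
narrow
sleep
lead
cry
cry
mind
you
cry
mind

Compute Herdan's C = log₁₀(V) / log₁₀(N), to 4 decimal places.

N = 50, V = 20.
log₁₀(V) = 1.301030, log₁₀(N) = 1.698970
C = 1.301030 / 1.698970 = 0.7658

0.7658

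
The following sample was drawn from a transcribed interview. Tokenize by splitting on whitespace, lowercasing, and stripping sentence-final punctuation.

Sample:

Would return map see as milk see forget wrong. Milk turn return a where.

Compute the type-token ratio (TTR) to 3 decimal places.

0.786

N = 14 tokens, V = 11 types.
TTR = V / N = 11 / 14 = 0.786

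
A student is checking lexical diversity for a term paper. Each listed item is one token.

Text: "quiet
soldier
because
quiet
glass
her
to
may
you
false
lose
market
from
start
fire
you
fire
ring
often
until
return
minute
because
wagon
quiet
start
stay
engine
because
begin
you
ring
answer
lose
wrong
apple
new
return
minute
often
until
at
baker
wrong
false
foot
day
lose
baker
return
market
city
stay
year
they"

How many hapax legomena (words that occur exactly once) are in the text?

18

Frequencies: quiet:3, because:3, you:3, lose:3, return:3, false:2, market:2, start:2, fire:2, ring:2, often:2, until:2, minute:2, stay:2, wrong:2, baker:2, soldier:1, glass:1, her:1, to:1, … (14 more, each freq 1)
Hapax (freq=1): answer, apple, at, begin, city, day, engine, foot, from, glass, her, may, new, soldier, they, to, wagon, year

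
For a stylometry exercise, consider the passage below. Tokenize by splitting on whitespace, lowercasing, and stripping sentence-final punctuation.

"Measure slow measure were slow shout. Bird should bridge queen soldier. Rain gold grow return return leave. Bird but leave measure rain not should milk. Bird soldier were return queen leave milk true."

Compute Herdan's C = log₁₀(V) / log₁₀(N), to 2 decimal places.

0.83

N = 33, V = 18.
log₁₀(V) = 1.255273, log₁₀(N) = 1.518514
C = 1.255273 / 1.518514 = 0.83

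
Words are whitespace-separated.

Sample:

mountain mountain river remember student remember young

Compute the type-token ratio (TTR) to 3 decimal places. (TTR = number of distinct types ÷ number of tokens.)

N = 7 tokens, V = 5 types.
TTR = V / N = 5 / 7 = 0.714

0.714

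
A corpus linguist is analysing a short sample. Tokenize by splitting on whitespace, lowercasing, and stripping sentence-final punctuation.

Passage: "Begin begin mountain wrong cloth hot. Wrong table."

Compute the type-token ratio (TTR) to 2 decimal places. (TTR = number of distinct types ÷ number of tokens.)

N = 8 tokens, V = 6 types.
TTR = V / N = 6 / 8 = 0.75

0.75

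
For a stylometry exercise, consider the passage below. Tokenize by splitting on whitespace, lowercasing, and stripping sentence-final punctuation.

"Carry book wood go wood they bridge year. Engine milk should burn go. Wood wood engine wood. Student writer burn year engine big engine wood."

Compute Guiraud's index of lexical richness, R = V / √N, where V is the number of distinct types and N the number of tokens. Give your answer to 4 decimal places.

N = 25, V = 14.
√N = 5.000000
R = 14 / 5.000000 = 2.8000

2.8000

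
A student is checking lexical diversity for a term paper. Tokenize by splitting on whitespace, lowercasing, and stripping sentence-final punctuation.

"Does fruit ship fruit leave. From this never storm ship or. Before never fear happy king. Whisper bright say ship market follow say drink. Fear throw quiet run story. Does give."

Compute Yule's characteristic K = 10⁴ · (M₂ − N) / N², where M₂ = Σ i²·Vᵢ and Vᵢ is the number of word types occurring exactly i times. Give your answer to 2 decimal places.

Frequencies: ship:3, does:2, fruit:2, never:2, fear:2, say:2, leave:1, from:1, this:1, storm:1, or:1, before:1, happy:1, king:1, whisper:1, bright:1, market:1, follow:1, drink:1, throw:1, … (4 more, each freq 1)
N = 31. Frequency spectrum: V_1=18, V_2=5, V_3=1
M₂ = 1²·18 + 2²·5 + 3²·1 = 47
K = 10000 × (47 − 31) / 31² = 166.49

166.49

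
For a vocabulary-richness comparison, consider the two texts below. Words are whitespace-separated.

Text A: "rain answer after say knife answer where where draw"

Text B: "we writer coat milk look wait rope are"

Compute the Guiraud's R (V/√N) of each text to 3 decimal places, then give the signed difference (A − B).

-0.495

A: V=7, N=9, R=2.333
B: V=8, N=8, R=2.828
Difference = 2.333 − 2.828 = -0.495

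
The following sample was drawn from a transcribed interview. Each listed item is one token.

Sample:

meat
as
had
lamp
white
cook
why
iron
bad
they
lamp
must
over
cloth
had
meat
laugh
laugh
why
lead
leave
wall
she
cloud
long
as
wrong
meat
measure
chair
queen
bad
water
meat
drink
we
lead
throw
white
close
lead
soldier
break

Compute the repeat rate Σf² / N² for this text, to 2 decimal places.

Frequencies: meat:4, lead:3, as:2, had:2, lamp:2, white:2, why:2, bad:2, laugh:2, cook:1, iron:1, they:1, must:1, over:1, cloth:1, leave:1, wall:1, she:1, cloud:1, long:1, … (11 more, each freq 1)
Σf² = 75; N² = 1849
Repeat rate = 75 / 1849 = 0.04

0.04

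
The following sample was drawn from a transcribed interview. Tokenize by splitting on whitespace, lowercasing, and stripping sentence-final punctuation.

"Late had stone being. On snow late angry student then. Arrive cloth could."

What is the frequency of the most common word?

2

Frequencies: late:2, had:1, stone:1, being:1, on:1, snow:1, angry:1, student:1, then:1, arrive:1, cloth:1, could:1
Most common: 'late' with frequency 2.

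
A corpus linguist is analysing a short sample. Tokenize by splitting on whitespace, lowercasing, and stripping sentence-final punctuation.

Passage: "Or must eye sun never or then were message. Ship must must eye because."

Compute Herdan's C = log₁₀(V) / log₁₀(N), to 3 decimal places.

N = 14, V = 10.
log₁₀(V) = 1.000000, log₁₀(N) = 1.146128
C = 1.000000 / 1.146128 = 0.873

0.873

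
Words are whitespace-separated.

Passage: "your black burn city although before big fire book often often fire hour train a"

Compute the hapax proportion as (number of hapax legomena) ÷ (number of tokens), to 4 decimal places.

0.7333

Frequencies: fire:2, often:2, your:1, black:1, burn:1, city:1, although:1, before:1, big:1, book:1, hour:1, train:1, a:1
Hapax count = 11; token count = 15.
Ratio = 11 / 15 = 0.7333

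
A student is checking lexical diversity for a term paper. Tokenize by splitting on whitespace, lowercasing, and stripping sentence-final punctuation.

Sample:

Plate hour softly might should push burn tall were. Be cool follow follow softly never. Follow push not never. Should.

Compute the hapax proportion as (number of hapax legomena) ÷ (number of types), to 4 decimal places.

0.6429

Frequencies: follow:3, softly:2, should:2, push:2, never:2, plate:1, hour:1, might:1, burn:1, tall:1, were:1, be:1, cool:1, not:1
Hapax count = 9; type count = 14.
Ratio = 9 / 14 = 0.6429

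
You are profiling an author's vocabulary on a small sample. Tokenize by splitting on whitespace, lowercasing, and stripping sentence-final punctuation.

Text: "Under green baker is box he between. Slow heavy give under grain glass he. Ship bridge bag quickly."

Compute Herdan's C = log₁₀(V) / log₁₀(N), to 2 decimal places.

0.96

N = 18, V = 16.
log₁₀(V) = 1.204120, log₁₀(N) = 1.255273
C = 1.204120 / 1.255273 = 0.96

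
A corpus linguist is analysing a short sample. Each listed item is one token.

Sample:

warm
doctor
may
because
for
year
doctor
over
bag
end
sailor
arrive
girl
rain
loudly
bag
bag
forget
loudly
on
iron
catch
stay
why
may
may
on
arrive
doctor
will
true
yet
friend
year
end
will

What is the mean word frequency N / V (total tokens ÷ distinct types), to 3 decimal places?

1.500

N = 36 tokens, V = 24 types.
Mean frequency = N / V = 36 / 24 = 1.500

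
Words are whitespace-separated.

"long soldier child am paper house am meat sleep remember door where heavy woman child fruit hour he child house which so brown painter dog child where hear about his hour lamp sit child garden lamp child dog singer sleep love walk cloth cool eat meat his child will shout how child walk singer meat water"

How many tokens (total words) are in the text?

Tokens: long, soldier, child, am, paper, house, am, meat, sleep, remember, door, where, heavy, woman, child, fruit, hour, he, child, house, which, so, brown, painter, dog, child, where, hear, about, his, hour, lamp, sit, child, garden, lamp, child, dog, singer, sleep, love, walk, cloth, cool, eat, meat, his, child, will, shout, how, child, walk, singer, meat, water
N = 56

56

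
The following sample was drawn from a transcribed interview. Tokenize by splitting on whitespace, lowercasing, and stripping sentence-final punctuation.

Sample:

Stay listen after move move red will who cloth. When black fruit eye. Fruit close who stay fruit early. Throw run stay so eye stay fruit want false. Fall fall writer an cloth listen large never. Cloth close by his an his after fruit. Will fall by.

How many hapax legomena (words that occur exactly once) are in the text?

Frequencies: fruit:5, stay:4, cloth:3, fall:3, listen:2, after:2, move:2, will:2, who:2, eye:2, close:2, an:2, by:2, his:2, red:1, when:1, black:1, early:1, throw:1, run:1, … (6 more, each freq 1)
Hapax (freq=1): black, early, false, large, never, red, run, so, throw, want, when, writer

12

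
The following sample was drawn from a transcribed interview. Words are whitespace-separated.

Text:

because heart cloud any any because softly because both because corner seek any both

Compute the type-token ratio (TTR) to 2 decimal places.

0.57

N = 14 tokens, V = 8 types.
TTR = V / N = 8 / 14 = 0.57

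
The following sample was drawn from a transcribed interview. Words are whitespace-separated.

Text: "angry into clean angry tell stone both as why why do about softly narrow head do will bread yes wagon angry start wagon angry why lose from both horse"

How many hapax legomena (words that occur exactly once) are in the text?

16

Frequencies: angry:4, why:3, both:2, do:2, wagon:2, into:1, clean:1, tell:1, stone:1, as:1, about:1, softly:1, narrow:1, head:1, will:1, bread:1, yes:1, start:1, lose:1, from:1, … (1 more, each freq 1)
Hapax (freq=1): about, as, bread, clean, from, head, horse, into, lose, narrow, softly, start, stone, tell, will, yes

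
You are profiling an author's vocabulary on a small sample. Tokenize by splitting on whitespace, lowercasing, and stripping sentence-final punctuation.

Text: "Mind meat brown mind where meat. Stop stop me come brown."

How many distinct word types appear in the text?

Distinct types: {brown, come, me, meat, mind, stop, where}
V = 7

7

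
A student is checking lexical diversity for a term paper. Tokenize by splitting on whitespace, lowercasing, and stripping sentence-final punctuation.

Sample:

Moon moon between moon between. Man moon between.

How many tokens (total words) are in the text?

8

Tokens: moon, moon, between, moon, between, man, moon, between
N = 8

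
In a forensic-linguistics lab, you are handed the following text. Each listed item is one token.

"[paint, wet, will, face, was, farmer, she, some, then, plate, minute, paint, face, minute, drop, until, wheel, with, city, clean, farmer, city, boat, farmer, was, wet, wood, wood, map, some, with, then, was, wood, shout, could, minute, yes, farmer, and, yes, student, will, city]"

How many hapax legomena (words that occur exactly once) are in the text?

Frequencies: farmer:4, was:3, minute:3, city:3, wood:3, paint:2, wet:2, will:2, face:2, some:2, then:2, with:2, yes:2, she:1, plate:1, drop:1, until:1, wheel:1, clean:1, boat:1, … (5 more, each freq 1)
Hapax (freq=1): and, boat, clean, could, drop, map, plate, she, shout, student, until, wheel

12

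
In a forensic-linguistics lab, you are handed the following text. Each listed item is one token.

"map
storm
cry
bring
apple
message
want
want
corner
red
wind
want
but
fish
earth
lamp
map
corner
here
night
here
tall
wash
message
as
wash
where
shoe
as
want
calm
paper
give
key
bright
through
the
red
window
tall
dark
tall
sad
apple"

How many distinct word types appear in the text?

Distinct types: {apple, as, bright, bring, but, calm, corner, cry, dark, earth, fish, give, here, key, lamp, map, message, night, paper, red, sad, shoe, storm, tall, the, through, want, wash, where, wind, window}
V = 31

31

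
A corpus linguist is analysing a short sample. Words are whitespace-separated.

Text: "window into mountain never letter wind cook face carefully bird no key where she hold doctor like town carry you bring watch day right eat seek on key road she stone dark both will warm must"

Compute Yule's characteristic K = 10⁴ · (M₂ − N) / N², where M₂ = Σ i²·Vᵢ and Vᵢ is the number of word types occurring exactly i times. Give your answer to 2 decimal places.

30.86

Frequencies: key:2, she:2, window:1, into:1, mountain:1, never:1, letter:1, wind:1, cook:1, face:1, carefully:1, bird:1, no:1, where:1, hold:1, doctor:1, like:1, town:1, carry:1, you:1, … (14 more, each freq 1)
N = 36. Frequency spectrum: V_1=32, V_2=2
M₂ = 1²·32 + 2²·2 = 40
K = 10000 × (40 − 36) / 36² = 30.86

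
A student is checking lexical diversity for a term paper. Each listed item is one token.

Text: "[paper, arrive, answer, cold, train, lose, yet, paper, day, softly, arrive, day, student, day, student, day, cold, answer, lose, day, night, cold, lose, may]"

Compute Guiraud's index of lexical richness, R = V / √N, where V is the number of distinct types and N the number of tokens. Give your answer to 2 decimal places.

N = 24, V = 12.
√N = 4.898979
R = 12 / 4.898979 = 2.45

2.45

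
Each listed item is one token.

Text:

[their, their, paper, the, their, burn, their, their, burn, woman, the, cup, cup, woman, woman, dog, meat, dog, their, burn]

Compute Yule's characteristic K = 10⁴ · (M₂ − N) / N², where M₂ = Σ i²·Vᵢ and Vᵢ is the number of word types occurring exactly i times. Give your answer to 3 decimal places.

1200.000

Frequencies: their:6, burn:3, woman:3, the:2, cup:2, dog:2, paper:1, meat:1
N = 20. Frequency spectrum: V_1=2, V_2=3, V_3=2, V_6=1
M₂ = 1²·2 + 2²·3 + 3²·2 + 6²·1 = 68
K = 10000 × (68 − 20) / 20² = 1200.000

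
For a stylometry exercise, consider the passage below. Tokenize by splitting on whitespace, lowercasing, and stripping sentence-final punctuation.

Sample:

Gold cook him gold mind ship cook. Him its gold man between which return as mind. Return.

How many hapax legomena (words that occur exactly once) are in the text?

6

Frequencies: gold:3, cook:2, him:2, mind:2, return:2, ship:1, its:1, man:1, between:1, which:1, as:1
Hapax (freq=1): as, between, its, man, ship, which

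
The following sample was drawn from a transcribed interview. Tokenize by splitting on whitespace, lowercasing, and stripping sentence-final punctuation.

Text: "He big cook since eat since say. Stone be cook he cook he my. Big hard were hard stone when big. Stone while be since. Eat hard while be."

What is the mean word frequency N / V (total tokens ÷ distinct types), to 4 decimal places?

N = 29 tokens, V = 13 types.
Mean frequency = N / V = 29 / 13 = 2.2308

2.2308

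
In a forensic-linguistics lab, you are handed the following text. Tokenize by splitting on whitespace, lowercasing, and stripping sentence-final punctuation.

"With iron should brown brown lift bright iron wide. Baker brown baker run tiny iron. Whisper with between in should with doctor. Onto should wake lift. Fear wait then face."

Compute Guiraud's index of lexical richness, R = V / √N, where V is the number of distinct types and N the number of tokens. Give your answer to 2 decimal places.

N = 30, V = 20.
√N = 5.477226
R = 20 / 5.477226 = 3.65

3.65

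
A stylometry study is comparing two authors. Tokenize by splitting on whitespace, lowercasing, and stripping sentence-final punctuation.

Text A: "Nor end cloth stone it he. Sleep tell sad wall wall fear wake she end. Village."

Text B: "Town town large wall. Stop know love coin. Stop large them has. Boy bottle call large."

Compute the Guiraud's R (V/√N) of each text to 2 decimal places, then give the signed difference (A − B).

0.50

A: V=14, N=16, R=3.50
B: V=12, N=16, R=3.00
Difference = 3.50 − 3.00 = 0.50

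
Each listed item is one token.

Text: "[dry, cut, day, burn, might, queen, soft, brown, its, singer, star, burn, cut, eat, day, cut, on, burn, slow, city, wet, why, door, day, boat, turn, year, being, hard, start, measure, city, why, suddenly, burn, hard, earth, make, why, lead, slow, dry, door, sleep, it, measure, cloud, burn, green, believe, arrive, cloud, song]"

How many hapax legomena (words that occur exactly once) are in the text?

Frequencies: burn:5, cut:3, day:3, why:3, dry:2, slow:2, city:2, door:2, hard:2, measure:2, cloud:2, might:1, queen:1, soft:1, brown:1, its:1, singer:1, star:1, eat:1, on:1, … (16 more, each freq 1)
Hapax (freq=1): arrive, being, believe, boat, brown, earth, eat, green, it, its, lead, make, might, on, queen, singer, sleep, soft, song, star, start, suddenly, turn, wet, year

25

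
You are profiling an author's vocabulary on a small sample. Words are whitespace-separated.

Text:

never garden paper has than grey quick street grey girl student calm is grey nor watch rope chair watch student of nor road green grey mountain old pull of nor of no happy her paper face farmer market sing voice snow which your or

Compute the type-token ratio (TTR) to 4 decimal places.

N = 44 tokens, V = 34 types.
TTR = V / N = 34 / 44 = 0.7727

0.7727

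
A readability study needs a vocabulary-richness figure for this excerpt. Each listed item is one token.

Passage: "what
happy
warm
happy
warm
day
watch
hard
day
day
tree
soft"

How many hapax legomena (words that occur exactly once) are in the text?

5

Frequencies: day:3, happy:2, warm:2, what:1, watch:1, hard:1, tree:1, soft:1
Hapax (freq=1): hard, soft, tree, watch, what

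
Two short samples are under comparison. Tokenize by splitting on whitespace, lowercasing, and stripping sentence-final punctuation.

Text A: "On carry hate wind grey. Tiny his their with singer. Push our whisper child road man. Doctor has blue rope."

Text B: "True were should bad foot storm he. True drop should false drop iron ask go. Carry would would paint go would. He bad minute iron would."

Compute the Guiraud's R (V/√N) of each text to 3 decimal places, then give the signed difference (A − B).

A: V=20, N=20, R=4.472
B: V=16, N=26, R=3.138
Difference = 4.472 − 3.138 = 1.334

1.334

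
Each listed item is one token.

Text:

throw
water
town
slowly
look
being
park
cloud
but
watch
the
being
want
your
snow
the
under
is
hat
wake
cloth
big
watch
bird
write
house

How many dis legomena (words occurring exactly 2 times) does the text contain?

Frequencies: being:2, watch:2, the:2, throw:1, water:1, town:1, slowly:1, look:1, park:1, cloud:1, but:1, want:1, your:1, snow:1, under:1, is:1, hat:1, wake:1, cloth:1, big:1, … (3 more, each freq 1)
Words with frequency 2: being, the, watch

3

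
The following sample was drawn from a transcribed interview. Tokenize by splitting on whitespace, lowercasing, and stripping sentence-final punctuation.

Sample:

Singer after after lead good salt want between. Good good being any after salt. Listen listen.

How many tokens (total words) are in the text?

Tokens: singer, after, after, lead, good, salt, want, between, good, good, being, any, after, salt, listen, listen
N = 16

16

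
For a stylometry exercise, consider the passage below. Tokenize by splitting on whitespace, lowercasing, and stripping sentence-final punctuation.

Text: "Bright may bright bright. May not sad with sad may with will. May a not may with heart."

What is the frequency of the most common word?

Frequencies: may:5, bright:3, with:3, not:2, sad:2, will:1, a:1, heart:1
Most common: 'may' with frequency 5.

5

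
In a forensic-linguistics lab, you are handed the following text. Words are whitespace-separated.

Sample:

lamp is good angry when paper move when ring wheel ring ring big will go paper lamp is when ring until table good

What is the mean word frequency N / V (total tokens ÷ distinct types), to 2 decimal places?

N = 23 tokens, V = 14 types.
Mean frequency = N / V = 23 / 14 = 1.64

1.64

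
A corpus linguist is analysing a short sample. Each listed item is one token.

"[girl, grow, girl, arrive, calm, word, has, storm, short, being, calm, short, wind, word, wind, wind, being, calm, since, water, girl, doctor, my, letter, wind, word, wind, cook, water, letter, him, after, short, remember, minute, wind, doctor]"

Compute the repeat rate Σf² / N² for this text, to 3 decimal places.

0.072

Frequencies: wind:6, girl:3, calm:3, word:3, short:3, being:2, water:2, doctor:2, letter:2, grow:1, arrive:1, has:1, storm:1, since:1, my:1, cook:1, him:1, after:1, remember:1, minute:1
Σf² = 99; N² = 1369
Repeat rate = 99 / 1369 = 0.072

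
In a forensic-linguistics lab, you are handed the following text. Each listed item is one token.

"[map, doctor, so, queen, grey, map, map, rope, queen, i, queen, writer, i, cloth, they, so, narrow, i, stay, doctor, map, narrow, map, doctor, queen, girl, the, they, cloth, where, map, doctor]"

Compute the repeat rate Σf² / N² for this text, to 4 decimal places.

0.0977

Frequencies: map:6, doctor:4, queen:4, i:3, so:2, cloth:2, they:2, narrow:2, grey:1, rope:1, writer:1, stay:1, girl:1, the:1, where:1
Σf² = 100; N² = 1024
Repeat rate = 100 / 1024 = 0.0977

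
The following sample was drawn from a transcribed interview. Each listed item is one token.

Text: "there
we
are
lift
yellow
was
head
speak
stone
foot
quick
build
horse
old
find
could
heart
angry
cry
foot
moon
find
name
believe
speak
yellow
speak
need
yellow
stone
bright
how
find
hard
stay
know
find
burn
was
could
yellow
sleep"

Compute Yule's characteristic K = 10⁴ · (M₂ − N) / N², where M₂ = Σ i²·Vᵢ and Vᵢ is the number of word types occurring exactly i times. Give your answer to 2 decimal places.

Frequencies: yellow:4, find:4, speak:3, was:2, stone:2, foot:2, could:2, there:1, we:1, are:1, lift:1, head:1, quick:1, build:1, horse:1, old:1, heart:1, angry:1, cry:1, moon:1, … (10 more, each freq 1)
N = 42. Frequency spectrum: V_1=23, V_2=4, V_3=1, V_4=2
M₂ = 1²·23 + 2²·4 + 3²·1 + 4²·2 = 80
K = 10000 × (80 − 42) / 42² = 215.42

215.42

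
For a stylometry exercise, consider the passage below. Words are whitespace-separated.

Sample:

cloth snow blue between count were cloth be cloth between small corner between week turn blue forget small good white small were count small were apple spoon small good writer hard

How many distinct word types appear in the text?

18

Distinct types: {apple, be, between, blue, cloth, corner, count, forget, good, hard, small, snow, spoon, turn, week, were, white, writer}
V = 18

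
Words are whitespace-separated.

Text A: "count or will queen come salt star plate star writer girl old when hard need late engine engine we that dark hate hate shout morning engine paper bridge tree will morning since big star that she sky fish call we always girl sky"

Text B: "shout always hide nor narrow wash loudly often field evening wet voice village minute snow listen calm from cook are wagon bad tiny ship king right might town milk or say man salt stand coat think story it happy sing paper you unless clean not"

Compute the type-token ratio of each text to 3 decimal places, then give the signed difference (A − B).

TTR(A) = 32/43 = 0.744
TTR(B) = 45/45 = 1.000
Difference = 0.744 − 1.000 = -0.256

-0.256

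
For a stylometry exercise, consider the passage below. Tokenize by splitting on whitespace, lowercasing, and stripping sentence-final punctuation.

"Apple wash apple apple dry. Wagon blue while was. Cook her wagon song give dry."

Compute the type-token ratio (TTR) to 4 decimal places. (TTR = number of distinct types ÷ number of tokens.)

0.7333

N = 15 tokens, V = 11 types.
TTR = V / N = 11 / 15 = 0.7333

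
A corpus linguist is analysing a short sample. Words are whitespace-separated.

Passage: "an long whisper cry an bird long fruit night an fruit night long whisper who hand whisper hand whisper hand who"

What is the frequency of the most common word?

4

Frequencies: whisper:4, an:3, long:3, hand:3, fruit:2, night:2, who:2, cry:1, bird:1
Most common: 'whisper' with frequency 4.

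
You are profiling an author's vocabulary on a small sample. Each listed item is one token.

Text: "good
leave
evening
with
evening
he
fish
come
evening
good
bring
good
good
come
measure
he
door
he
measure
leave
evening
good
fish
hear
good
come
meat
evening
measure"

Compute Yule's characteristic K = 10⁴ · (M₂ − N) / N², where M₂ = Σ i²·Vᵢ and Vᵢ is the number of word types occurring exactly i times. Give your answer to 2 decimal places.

856.12

Frequencies: good:6, evening:5, he:3, come:3, measure:3, leave:2, fish:2, with:1, bring:1, door:1, hear:1, meat:1
N = 29. Frequency spectrum: V_1=5, V_2=2, V_3=3, V_5=1, V_6=1
M₂ = 1²·5 + 2²·2 + 3²·3 + 5²·1 + 6²·1 = 101
K = 10000 × (101 − 29) / 29² = 856.12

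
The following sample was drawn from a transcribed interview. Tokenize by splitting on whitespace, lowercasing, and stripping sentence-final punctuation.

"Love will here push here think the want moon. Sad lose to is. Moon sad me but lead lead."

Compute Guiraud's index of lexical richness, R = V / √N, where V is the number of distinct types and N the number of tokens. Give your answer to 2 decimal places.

N = 19, V = 15.
√N = 4.358899
R = 15 / 4.358899 = 3.44

3.44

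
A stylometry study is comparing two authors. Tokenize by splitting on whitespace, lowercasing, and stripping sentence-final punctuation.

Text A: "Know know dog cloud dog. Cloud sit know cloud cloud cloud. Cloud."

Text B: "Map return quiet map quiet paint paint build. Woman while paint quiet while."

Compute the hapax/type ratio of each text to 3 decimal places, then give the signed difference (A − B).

-0.179

A: hapax=1, V=4, ratio=0.250
B: hapax=3, V=7, ratio=0.429
Difference = 0.250 − 0.429 = -0.179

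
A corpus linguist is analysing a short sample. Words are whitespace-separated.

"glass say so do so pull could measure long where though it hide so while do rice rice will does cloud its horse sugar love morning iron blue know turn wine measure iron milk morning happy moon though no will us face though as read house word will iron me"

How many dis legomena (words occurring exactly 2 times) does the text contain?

Frequencies: so:3, though:3, will:3, iron:3, do:2, measure:2, rice:2, morning:2, glass:1, say:1, pull:1, could:1, long:1, where:1, it:1, hide:1, while:1, does:1, cloud:1, its:1, … (18 more, each freq 1)
Words with frequency 2: do, measure, morning, rice

4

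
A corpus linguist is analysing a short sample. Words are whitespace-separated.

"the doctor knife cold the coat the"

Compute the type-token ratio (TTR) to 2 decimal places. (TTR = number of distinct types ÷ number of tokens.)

0.71

N = 7 tokens, V = 5 types.
TTR = V / N = 5 / 7 = 0.71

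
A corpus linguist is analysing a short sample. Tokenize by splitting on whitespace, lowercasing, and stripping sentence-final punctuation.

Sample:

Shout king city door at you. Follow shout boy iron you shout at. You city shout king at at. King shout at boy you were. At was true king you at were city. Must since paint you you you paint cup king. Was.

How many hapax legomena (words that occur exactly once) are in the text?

Frequencies: you:8, at:7, shout:5, king:5, city:3, boy:2, were:2, was:2, paint:2, door:1, follow:1, iron:1, true:1, must:1, since:1, cup:1
Hapax (freq=1): cup, door, follow, iron, must, since, true

7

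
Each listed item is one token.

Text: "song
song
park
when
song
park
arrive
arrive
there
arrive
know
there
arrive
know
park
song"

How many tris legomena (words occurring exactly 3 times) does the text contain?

Frequencies: song:4, arrive:4, park:3, there:2, know:2, when:1
Words with frequency 3: park

1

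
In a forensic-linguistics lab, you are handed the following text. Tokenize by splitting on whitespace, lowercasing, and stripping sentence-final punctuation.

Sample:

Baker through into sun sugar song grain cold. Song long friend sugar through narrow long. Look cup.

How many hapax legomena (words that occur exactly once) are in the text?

Frequencies: through:2, sugar:2, song:2, long:2, baker:1, into:1, sun:1, grain:1, cold:1, friend:1, narrow:1, look:1, cup:1
Hapax (freq=1): baker, cold, cup, friend, grain, into, look, narrow, sun

9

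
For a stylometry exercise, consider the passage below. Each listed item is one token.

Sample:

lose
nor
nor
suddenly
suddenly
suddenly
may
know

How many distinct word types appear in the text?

5

Distinct types: {know, lose, may, nor, suddenly}
V = 5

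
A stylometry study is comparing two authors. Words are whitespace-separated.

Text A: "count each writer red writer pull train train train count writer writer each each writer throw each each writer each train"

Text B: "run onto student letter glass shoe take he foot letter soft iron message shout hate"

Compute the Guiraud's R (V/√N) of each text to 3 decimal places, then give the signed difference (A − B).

-2.087

A: V=7, N=21, R=1.528
B: V=14, N=15, R=3.615
Difference = 1.528 − 3.615 = -2.087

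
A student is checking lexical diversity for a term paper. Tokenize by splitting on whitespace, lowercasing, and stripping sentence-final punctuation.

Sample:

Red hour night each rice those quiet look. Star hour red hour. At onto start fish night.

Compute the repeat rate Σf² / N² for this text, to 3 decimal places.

0.093

Frequencies: hour:3, red:2, night:2, each:1, rice:1, those:1, quiet:1, look:1, star:1, at:1, onto:1, start:1, fish:1
Σf² = 27; N² = 289
Repeat rate = 27 / 289 = 0.093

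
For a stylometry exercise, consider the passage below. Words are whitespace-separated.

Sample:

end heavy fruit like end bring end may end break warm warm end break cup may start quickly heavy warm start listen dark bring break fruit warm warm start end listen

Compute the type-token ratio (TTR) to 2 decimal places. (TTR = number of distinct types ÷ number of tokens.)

N = 31 tokens, V = 13 types.
TTR = V / N = 13 / 31 = 0.42

0.42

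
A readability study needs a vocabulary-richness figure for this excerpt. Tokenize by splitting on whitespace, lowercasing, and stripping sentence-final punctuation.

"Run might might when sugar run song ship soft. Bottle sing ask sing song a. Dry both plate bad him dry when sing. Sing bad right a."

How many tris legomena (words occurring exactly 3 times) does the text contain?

0

Frequencies: sing:4, run:2, might:2, when:2, song:2, a:2, dry:2, bad:2, sugar:1, ship:1, soft:1, bottle:1, ask:1, both:1, plate:1, him:1, right:1
Words with frequency 3: (none)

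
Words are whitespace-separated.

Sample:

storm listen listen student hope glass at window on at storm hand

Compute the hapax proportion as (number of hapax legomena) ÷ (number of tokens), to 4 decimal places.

Frequencies: storm:2, listen:2, at:2, student:1, hope:1, glass:1, window:1, on:1, hand:1
Hapax count = 6; token count = 12.
Ratio = 6 / 12 = 0.5000

0.5000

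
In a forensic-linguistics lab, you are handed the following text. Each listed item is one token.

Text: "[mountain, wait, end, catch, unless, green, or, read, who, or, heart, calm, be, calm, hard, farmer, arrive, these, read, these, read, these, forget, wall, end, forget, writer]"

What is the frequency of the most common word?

3

Frequencies: read:3, these:3, end:2, or:2, calm:2, forget:2, mountain:1, wait:1, catch:1, unless:1, green:1, who:1, heart:1, be:1, hard:1, farmer:1, arrive:1, wall:1, writer:1
Most common: 'read' with frequency 3.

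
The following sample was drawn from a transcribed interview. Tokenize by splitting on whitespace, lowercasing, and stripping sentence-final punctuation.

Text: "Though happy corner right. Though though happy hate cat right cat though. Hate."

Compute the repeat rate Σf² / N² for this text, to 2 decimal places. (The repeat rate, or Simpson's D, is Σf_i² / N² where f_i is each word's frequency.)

0.20

Frequencies: though:4, happy:2, right:2, hate:2, cat:2, corner:1
Σf² = 33; N² = 169
Repeat rate = 33 / 169 = 0.20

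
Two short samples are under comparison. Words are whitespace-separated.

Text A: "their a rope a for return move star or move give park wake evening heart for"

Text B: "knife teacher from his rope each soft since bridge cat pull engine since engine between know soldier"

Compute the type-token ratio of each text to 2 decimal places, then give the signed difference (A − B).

TTR(A) = 13/16 = 0.81
TTR(B) = 15/17 = 0.88
Difference = 0.81 − 0.88 = -0.07

-0.07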